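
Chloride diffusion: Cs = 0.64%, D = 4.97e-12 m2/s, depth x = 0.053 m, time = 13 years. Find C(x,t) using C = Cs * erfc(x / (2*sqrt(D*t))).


t_seconds = 13 * 365.25 * 24 * 3600 = 410248800.0 s
arg = 0.053 / (2 * sqrt(4.97e-12 * 410248800.0))
= 0.5869
erfc(0.5869) = 0.4066
C = 0.64 * 0.4066 = 0.2602%

0.2602


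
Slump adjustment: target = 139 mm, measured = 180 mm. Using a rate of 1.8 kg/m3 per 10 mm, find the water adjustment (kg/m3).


Difference = 139 - 180 = -41 mm
Water adjustment = -41 * 1.8 / 10 = -7.4 kg/m3

-7.4


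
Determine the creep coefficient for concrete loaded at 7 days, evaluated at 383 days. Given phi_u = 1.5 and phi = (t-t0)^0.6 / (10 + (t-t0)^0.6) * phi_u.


dt = 383 - 7 = 376
phi = 376^0.6 / (10 + 376^0.6) * 1.5
= 1.167

1.167


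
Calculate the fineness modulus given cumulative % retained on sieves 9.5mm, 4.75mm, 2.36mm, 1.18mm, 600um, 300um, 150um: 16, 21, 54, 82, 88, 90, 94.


FM = sum(cumulative % retained) / 100
= 445 / 100
= 4.45

4.45


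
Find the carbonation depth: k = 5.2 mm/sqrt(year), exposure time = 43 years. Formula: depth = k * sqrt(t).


depth = k * sqrt(t)
= 5.2 * sqrt(43)
= 34.1 mm

34.1


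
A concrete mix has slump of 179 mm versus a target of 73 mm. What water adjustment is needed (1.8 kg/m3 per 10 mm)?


Difference = 73 - 179 = -106 mm
Water adjustment = -106 * 1.8 / 10 = -19.1 kg/m3

-19.1


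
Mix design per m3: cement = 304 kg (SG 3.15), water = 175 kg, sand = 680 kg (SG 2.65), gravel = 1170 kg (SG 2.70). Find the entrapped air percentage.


Vol cement = 304 / (3.15 * 1000) = 0.096508 m3
Vol water = 175 / 1000 = 0.175 m3
Vol sand = 680 / (2.65 * 1000) = 0.256604 m3
Vol gravel = 1170 / (2.70 * 1000) = 0.433333 m3
Total solid + water volume = 0.961445 m3
Air = (1 - 0.961445) * 100 = 3.86%

3.86


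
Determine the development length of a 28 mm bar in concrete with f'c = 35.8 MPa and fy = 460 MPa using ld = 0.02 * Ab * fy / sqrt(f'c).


Ab = pi * 28^2 / 4 = 615.752 mm2
ld = 0.02 * 615.752 * 460 / sqrt(35.8)
= 946.8 mm

946.8


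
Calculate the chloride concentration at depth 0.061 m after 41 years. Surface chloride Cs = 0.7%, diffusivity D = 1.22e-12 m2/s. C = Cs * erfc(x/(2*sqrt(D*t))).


t_seconds = 41 * 365.25 * 24 * 3600 = 1293861600.0 s
arg = 0.061 / (2 * sqrt(1.22e-12 * 1293861600.0))
= 0.7677
erfc(0.7677) = 0.2776
C = 0.7 * 0.2776 = 0.1943%

0.1943


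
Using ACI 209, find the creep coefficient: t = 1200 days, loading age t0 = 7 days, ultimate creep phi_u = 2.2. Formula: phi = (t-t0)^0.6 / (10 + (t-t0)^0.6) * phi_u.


dt = 1200 - 7 = 1193
phi = 1193^0.6 / (10 + 1193^0.6) * 2.2
= 1.925

1.925


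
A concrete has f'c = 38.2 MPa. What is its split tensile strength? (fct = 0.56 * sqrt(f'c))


fct = 0.56 * sqrt(38.2)
= 0.56 * 6.181
= 3.461 MPa

3.461


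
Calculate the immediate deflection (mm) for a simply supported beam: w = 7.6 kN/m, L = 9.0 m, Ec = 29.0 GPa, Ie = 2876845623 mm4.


Convert: L = 9.0 m = 9000 mm, Ec = 29.0 GPa = 29000 MPa
delta = 5 * 7.6 * 9000^4 / (384 * 29000 * 2876845623)
= 7.78 mm

7.78


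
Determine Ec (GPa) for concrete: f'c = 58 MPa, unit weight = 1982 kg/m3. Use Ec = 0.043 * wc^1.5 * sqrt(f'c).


Ec = 0.043 * 1982^1.5 * sqrt(58) / 1000
= 28.9 GPa

28.9


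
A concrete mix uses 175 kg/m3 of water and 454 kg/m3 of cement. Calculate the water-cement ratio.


w/c = water / cement
w/c = 175 / 454 = 0.385

0.385


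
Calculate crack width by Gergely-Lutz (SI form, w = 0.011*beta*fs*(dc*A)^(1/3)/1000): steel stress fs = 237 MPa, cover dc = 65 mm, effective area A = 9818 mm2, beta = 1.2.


w = 0.011 * beta * fs * (dc * A)^(1/3) / 1000
= 0.011 * 1.2 * 237 * (65 * 9818)^(1/3) / 1000
= 0.269 mm

0.269


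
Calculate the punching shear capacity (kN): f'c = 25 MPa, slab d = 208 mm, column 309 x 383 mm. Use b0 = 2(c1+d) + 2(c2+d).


b0 = 2*(309 + 208) + 2*(383 + 208) = 2216 mm
Vc = 0.33 * sqrt(25) * 2216 * 208 / 1000
= 760.53 kN

760.53


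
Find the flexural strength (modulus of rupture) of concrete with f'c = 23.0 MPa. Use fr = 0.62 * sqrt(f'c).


fr = 0.62 * sqrt(23.0)
= 2.973 MPa

2.973


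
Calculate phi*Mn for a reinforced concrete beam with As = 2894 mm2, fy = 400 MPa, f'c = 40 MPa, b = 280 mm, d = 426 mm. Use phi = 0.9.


a = As * fy / (0.85 * f'c * b)
= 2894 * 400 / (0.85 * 40 * 280)
= 121.5966 mm
Mn = As * fy * (d - a/2) / 10^6
= 422.7575 kN-m
phi*Mn = 0.9 * 422.7575 = 380.48 kN-m

380.48


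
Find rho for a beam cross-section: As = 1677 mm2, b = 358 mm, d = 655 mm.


rho = As / (b * d)
= 1677 / (358 * 655)
= 0.0072

0.0072


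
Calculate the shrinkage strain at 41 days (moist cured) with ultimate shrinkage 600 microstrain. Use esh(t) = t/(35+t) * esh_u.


esh(41) = 41 / (35 + 41) * 600
= 41 / 76 * 600
= 323.7 microstrain

323.7


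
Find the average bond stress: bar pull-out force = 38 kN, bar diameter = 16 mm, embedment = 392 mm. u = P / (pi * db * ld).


u = P / (pi * db * ld)
= 38 * 1000 / (pi * 16 * 392)
= 1.929 MPa

1.929


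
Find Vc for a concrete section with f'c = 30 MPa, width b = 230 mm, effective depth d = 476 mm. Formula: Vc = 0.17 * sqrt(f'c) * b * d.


Vc = 0.17 * sqrt(30) * 230 * 476 / 1000
= 101.94 kN

101.94


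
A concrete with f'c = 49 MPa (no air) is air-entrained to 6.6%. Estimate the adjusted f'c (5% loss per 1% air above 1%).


Strength loss = (6.6 - 1) * 5 = 28.0%
f'c = 49 * (1 - 28.0/100)
= 35.28 MPa

35.28


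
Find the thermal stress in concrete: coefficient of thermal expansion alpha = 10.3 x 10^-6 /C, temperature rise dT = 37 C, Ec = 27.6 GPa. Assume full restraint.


sigma = alpha * dT * Ec
= 10.3e-6 * 37 * 27.6 * 1000
= 10.518 MPa

10.518


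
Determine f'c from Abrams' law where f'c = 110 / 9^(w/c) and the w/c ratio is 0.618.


f'c = 110 / 9^0.618
= 110 / 3.888
= 28.29 MPa

28.29


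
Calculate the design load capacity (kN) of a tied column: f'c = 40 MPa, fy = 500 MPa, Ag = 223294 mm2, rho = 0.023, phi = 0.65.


Ast = rho * Ag = 0.023 * 223294 = 5135.762 mm2
phi*Pn = 0.65 * 0.80 * (0.85 * 40 * (223294 - 5135.762) + 500 * 5135.762) / 1000
= 5192.34 kN

5192.34


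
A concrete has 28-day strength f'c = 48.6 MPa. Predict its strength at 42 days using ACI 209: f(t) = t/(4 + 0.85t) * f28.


f(42) = 42 / (4 + 0.85 * 42) * 48.6
= 42 / 39.7 * 48.6
= 51.42 MPa

51.42


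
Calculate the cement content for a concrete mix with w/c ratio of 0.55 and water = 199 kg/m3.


Cement = water / (w/c)
= 199 / 0.55
= 361.8 kg/m3

361.8


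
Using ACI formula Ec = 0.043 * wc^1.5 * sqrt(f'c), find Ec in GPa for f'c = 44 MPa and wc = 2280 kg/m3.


Ec = 0.043 * 2280^1.5 * sqrt(44) / 1000
= 31.05 GPa

31.05


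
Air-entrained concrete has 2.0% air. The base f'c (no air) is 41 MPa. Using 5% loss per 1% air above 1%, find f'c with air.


Strength loss = (2.0 - 1) * 5 = 5.0%
f'c = 41 * (1 - 5.0/100)
= 38.95 MPa

38.95


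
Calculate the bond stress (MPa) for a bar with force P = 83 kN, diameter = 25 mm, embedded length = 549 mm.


u = P / (pi * db * ld)
= 83 * 1000 / (pi * 25 * 549)
= 1.925 MPa

1.925


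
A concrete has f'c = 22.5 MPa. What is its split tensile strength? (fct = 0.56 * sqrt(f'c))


fct = 0.56 * sqrt(22.5)
= 0.56 * 4.743
= 2.656 MPa

2.656


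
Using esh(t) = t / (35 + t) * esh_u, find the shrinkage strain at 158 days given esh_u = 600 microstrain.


esh(158) = 158 / (35 + 158) * 600
= 158 / 193 * 600
= 491.2 microstrain

491.2


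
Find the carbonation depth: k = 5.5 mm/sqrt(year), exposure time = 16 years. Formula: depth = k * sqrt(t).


depth = k * sqrt(t)
= 5.5 * sqrt(16)
= 22.0 mm

22.0


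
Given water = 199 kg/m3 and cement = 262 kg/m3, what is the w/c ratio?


w/c = water / cement
w/c = 199 / 262 = 0.76

0.76


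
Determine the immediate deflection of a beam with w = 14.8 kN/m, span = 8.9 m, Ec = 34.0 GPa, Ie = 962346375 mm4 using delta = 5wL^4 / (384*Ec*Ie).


Convert: L = 8.9 m = 8900 mm, Ec = 34.0 GPa = 34000 MPa
delta = 5 * 14.8 * 8900^4 / (384 * 34000 * 962346375)
= 36.95 mm

36.95


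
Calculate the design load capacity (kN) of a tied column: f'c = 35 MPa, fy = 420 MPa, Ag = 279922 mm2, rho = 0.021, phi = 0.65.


Ast = rho * Ag = 0.021 * 279922 = 5878.362 mm2
phi*Pn = 0.65 * 0.80 * (0.85 * 35 * (279922 - 5878.362) + 420 * 5878.362) / 1000
= 5523.29 kN

5523.29


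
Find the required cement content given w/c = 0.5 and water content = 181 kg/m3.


Cement = water / (w/c)
= 181 / 0.5
= 362.0 kg/m3

362.0


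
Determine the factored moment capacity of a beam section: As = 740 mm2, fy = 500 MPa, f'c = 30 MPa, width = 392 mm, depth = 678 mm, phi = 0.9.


a = As * fy / (0.85 * f'c * b)
= 740 * 500 / (0.85 * 30 * 392)
= 37.0148 mm
Mn = As * fy * (d - a/2) / 10^6
= 244.0123 kN-m
phi*Mn = 0.9 * 244.0123 = 219.61 kN-m

219.61


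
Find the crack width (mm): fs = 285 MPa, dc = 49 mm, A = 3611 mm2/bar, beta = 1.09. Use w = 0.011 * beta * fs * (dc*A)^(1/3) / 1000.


w = 0.011 * beta * fs * (dc * A)^(1/3) / 1000
= 0.011 * 1.09 * 285 * (49 * 3611)^(1/3) / 1000
= 0.192 mm

0.192


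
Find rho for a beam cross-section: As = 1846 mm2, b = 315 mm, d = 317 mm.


rho = As / (b * d)
= 1846 / (315 * 317)
= 0.0185

0.0185


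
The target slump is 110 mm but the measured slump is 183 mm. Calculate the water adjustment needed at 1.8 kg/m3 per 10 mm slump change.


Difference = 110 - 183 = -73 mm
Water adjustment = -73 * 1.8 / 10 = -13.1 kg/m3

-13.1


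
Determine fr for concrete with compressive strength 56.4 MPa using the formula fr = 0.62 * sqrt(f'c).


fr = 0.62 * sqrt(56.4)
= 4.656 MPa

4.656


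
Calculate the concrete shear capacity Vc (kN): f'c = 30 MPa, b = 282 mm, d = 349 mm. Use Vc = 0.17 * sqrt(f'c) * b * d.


Vc = 0.17 * sqrt(30) * 282 * 349 / 1000
= 91.64 kN

91.64


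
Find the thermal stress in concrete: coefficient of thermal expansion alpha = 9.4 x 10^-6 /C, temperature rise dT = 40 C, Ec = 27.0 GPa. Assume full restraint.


sigma = alpha * dT * Ec
= 9.4e-6 * 40 * 27.0 * 1000
= 10.152 MPa

10.152


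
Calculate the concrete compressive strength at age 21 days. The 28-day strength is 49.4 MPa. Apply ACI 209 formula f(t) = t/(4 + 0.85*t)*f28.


f(21) = 21 / (4 + 0.85 * 21) * 49.4
= 21 / 21.85 * 49.4
= 47.48 MPa

47.48


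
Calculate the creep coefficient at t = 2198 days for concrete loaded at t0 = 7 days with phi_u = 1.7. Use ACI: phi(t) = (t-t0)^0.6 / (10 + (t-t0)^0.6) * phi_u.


dt = 2198 - 7 = 2191
phi = 2191^0.6 / (10 + 2191^0.6) * 1.7
= 1.547

1.547


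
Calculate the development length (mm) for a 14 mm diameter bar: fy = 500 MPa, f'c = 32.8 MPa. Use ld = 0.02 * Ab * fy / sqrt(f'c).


Ab = pi * 14^2 / 4 = 153.938 mm2
ld = 0.02 * 153.938 * 500 / sqrt(32.8)
= 268.8 mm

268.8


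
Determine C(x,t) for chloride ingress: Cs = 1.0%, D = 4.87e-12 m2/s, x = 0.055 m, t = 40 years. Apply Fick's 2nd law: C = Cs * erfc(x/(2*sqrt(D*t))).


t_seconds = 40 * 365.25 * 24 * 3600 = 1262304000.0 s
arg = 0.055 / (2 * sqrt(4.87e-12 * 1262304000.0))
= 0.3507
erfc(0.3507) = 0.6199
C = 1.0 * 0.6199 = 0.6199%

0.6199


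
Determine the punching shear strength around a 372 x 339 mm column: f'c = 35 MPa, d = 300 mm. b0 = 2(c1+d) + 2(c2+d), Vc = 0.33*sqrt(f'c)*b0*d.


b0 = 2*(372 + 300) + 2*(339 + 300) = 2622 mm
Vc = 0.33 * sqrt(35) * 2622 * 300 / 1000
= 1535.68 kN

1535.68


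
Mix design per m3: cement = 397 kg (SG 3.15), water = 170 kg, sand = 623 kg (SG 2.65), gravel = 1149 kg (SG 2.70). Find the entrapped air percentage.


Vol cement = 397 / (3.15 * 1000) = 0.126032 m3
Vol water = 170 / 1000 = 0.17 m3
Vol sand = 623 / (2.65 * 1000) = 0.235094 m3
Vol gravel = 1149 / (2.70 * 1000) = 0.425556 m3
Total solid + water volume = 0.956682 m3
Air = (1 - 0.956682) * 100 = 4.33%

4.33


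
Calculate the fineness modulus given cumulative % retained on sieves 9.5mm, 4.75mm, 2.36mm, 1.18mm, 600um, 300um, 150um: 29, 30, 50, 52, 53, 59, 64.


FM = sum(cumulative % retained) / 100
= 337 / 100
= 3.37

3.37


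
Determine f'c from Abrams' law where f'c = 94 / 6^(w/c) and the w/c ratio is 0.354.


f'c = 94 / 6^0.354
= 94 / 1.886
= 49.85 MPa

49.85


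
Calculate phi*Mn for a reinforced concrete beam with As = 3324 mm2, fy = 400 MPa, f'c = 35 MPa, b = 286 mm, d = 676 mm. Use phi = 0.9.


a = As * fy / (0.85 * f'c * b)
= 3324 * 400 / (0.85 * 35 * 286)
= 156.2673 mm
Mn = As * fy * (d - a/2) / 10^6
= 794.9231 kN-m
phi*Mn = 0.9 * 794.9231 = 715.43 kN-m

715.43


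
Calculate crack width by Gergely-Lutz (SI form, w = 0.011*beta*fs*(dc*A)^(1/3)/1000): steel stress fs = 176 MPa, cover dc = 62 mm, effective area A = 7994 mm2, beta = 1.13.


w = 0.011 * beta * fs * (dc * A)^(1/3) / 1000
= 0.011 * 1.13 * 176 * (62 * 7994)^(1/3) / 1000
= 0.173 mm

0.173


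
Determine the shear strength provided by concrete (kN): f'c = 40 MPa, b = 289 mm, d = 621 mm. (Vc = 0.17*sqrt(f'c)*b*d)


Vc = 0.17 * sqrt(40) * 289 * 621 / 1000
= 192.96 kN

192.96


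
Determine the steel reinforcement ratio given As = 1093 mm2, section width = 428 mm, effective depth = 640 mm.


rho = As / (b * d)
= 1093 / (428 * 640)
= 0.004

0.004


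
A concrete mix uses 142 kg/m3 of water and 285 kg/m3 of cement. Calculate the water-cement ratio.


w/c = water / cement
w/c = 142 / 285 = 0.498

0.498


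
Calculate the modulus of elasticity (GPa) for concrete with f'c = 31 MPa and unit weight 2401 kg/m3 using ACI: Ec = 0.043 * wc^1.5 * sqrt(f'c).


Ec = 0.043 * 2401^1.5 * sqrt(31) / 1000
= 28.17 GPa

28.17


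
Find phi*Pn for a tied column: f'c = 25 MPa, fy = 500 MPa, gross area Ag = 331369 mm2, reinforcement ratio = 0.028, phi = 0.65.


Ast = rho * Ag = 0.028 * 331369 = 9278.332 mm2
phi*Pn = 0.65 * 0.80 * (0.85 * 25 * (331369 - 9278.332) + 500 * 9278.332) / 1000
= 5971.47 kN

5971.47


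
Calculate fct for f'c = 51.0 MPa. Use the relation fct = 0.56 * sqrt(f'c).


fct = 0.56 * sqrt(51.0)
= 0.56 * 7.141
= 3.999 MPa

3.999


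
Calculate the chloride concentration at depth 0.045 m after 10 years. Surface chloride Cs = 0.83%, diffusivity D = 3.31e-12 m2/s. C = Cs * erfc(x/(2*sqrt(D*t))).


t_seconds = 10 * 365.25 * 24 * 3600 = 315576000.0 s
arg = 0.045 / (2 * sqrt(3.31e-12 * 315576000.0))
= 0.6962
erfc(0.6962) = 0.3249
C = 0.83 * 0.3249 = 0.2696%

0.2696


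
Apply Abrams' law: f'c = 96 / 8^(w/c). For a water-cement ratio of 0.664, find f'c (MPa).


f'c = 96 / 8^0.664
= 96 / 3.978
= 24.13 MPa

24.13


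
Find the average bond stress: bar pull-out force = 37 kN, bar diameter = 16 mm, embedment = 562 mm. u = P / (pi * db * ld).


u = P / (pi * db * ld)
= 37 * 1000 / (pi * 16 * 562)
= 1.31 MPa

1.31


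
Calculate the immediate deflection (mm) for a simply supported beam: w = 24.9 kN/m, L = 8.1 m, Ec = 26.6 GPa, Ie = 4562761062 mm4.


Convert: L = 8.1 m = 8100 mm, Ec = 26.6 GPa = 26600 MPa
delta = 5 * 24.9 * 8100^4 / (384 * 26600 * 4562761062)
= 11.5 mm

11.5


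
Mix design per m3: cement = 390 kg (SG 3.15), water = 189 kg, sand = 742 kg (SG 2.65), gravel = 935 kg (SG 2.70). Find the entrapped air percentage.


Vol cement = 390 / (3.15 * 1000) = 0.12381 m3
Vol water = 189 / 1000 = 0.189 m3
Vol sand = 742 / (2.65 * 1000) = 0.28 m3
Vol gravel = 935 / (2.70 * 1000) = 0.346296 m3
Total solid + water volume = 0.939106 m3
Air = (1 - 0.939106) * 100 = 6.09%

6.09


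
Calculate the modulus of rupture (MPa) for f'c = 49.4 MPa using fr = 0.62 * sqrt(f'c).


fr = 0.62 * sqrt(49.4)
= 4.358 MPa

4.358


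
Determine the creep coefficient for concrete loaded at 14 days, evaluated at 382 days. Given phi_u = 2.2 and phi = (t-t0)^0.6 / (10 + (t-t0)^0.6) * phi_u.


dt = 382 - 14 = 368
phi = 368^0.6 / (10 + 368^0.6) * 2.2
= 1.707

1.707


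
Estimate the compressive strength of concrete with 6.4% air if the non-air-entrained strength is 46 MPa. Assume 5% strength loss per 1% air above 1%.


Strength loss = (6.4 - 1) * 5 = 27.0%
f'c = 46 * (1 - 27.0/100)
= 33.58 MPa

33.58


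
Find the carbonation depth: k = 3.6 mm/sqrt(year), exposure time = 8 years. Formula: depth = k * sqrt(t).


depth = k * sqrt(t)
= 3.6 * sqrt(8)
= 10.18 mm

10.18


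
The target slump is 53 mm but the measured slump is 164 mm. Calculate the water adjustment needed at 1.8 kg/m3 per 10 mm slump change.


Difference = 53 - 164 = -111 mm
Water adjustment = -111 * 1.8 / 10 = -20.0 kg/m3

-20.0


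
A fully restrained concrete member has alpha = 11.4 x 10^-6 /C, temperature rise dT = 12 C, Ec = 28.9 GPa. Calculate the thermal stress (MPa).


sigma = alpha * dT * Ec
= 11.4e-6 * 12 * 28.9 * 1000
= 3.954 MPa

3.954


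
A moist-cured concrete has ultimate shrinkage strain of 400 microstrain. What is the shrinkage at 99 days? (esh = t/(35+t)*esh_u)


esh(99) = 99 / (35 + 99) * 400
= 99 / 134 * 400
= 295.5 microstrain

295.5


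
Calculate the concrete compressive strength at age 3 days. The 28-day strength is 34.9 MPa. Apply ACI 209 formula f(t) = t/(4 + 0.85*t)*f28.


f(3) = 3 / (4 + 0.85 * 3) * 34.9
= 3 / 6.55 * 34.9
= 15.98 MPa

15.98


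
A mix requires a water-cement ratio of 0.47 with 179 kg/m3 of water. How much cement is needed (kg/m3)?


Cement = water / (w/c)
= 179 / 0.47
= 380.9 kg/m3

380.9


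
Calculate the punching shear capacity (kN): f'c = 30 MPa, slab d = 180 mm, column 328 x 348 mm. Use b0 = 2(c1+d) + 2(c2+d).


b0 = 2*(328 + 180) + 2*(348 + 180) = 2072 mm
Vc = 0.33 * sqrt(30) * 2072 * 180 / 1000
= 674.12 kN

674.12


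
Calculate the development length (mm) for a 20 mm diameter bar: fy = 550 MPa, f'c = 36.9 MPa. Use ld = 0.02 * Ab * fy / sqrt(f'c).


Ab = pi * 20^2 / 4 = 314.159 mm2
ld = 0.02 * 314.159 * 550 / sqrt(36.9)
= 568.9 mm

568.9


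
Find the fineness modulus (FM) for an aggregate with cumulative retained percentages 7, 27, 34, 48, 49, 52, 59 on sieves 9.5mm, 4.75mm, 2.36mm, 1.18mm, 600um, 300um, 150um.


FM = sum(cumulative % retained) / 100
= 276 / 100
= 2.76

2.76


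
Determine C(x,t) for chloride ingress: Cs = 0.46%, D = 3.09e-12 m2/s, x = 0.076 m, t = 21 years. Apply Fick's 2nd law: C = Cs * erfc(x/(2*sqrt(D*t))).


t_seconds = 21 * 365.25 * 24 * 3600 = 662709600.0 s
arg = 0.076 / (2 * sqrt(3.09e-12 * 662709600.0))
= 0.8397
erfc(0.8397) = 0.235
C = 0.46 * 0.235 = 0.1081%

0.1081


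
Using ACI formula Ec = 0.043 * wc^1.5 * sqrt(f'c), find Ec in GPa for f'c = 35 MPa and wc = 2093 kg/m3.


Ec = 0.043 * 2093^1.5 * sqrt(35) / 1000
= 24.36 GPa

24.36


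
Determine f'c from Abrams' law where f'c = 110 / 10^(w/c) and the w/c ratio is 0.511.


f'c = 110 / 10^0.511
= 110 / 3.243
= 33.92 MPa

33.92


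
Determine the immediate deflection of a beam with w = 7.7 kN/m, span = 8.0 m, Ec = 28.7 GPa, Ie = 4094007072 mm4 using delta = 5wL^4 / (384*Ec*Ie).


Convert: L = 8.0 m = 8000 mm, Ec = 28.7 GPa = 28700 MPa
delta = 5 * 7.7 * 8000^4 / (384 * 28700 * 4094007072)
= 3.5 mm

3.5


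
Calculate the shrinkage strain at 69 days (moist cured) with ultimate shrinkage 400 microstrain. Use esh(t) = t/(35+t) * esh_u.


esh(69) = 69 / (35 + 69) * 400
= 69 / 104 * 400
= 265.4 microstrain

265.4


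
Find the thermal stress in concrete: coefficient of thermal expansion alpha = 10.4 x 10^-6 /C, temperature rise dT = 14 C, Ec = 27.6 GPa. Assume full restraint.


sigma = alpha * dT * Ec
= 10.4e-6 * 14 * 27.6 * 1000
= 4.019 MPa

4.019


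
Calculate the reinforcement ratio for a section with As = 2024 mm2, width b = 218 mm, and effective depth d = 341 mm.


rho = As / (b * d)
= 2024 / (218 * 341)
= 0.0272

0.0272


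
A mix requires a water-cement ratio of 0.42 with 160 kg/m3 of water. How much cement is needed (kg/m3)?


Cement = water / (w/c)
= 160 / 0.42
= 381.0 kg/m3

381.0


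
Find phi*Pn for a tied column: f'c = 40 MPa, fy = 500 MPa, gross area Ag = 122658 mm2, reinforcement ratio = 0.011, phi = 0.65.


Ast = rho * Ag = 0.011 * 122658 = 1349.238 mm2
phi*Pn = 0.65 * 0.80 * (0.85 * 40 * (122658 - 1349.238) + 500 * 1349.238) / 1000
= 2495.54 kN

2495.54


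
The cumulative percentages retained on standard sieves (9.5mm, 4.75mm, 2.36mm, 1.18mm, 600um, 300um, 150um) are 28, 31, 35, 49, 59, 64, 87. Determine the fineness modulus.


FM = sum(cumulative % retained) / 100
= 353 / 100
= 3.53

3.53


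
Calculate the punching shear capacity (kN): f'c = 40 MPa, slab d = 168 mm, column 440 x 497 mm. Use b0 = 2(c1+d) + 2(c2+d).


b0 = 2*(440 + 168) + 2*(497 + 168) = 2546 mm
Vc = 0.33 * sqrt(40) * 2546 * 168 / 1000
= 892.71 kN

892.71


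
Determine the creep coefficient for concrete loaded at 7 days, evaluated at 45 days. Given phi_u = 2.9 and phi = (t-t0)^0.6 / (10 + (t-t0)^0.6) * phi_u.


dt = 45 - 7 = 38
phi = 38^0.6 / (10 + 38^0.6) * 2.9
= 1.363

1.363


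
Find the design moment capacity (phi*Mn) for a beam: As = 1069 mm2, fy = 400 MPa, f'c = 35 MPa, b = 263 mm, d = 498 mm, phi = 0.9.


a = As * fy / (0.85 * f'c * b)
= 1069 * 400 / (0.85 * 35 * 263)
= 54.6506 mm
Mn = As * fy * (d - a/2) / 10^6
= 201.2605 kN-m
phi*Mn = 0.9 * 201.2605 = 181.13 kN-m

181.13


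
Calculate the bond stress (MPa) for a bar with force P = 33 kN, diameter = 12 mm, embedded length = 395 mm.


u = P / (pi * db * ld)
= 33 * 1000 / (pi * 12 * 395)
= 2.216 MPa

2.216


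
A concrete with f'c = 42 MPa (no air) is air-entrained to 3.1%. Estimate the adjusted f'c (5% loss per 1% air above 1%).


Strength loss = (3.1 - 1) * 5 = 10.5%
f'c = 42 * (1 - 10.5/100)
= 37.59 MPa

37.59


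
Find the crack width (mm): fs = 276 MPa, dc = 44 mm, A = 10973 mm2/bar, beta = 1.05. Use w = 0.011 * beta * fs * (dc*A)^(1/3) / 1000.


w = 0.011 * beta * fs * (dc * A)^(1/3) / 1000
= 0.011 * 1.05 * 276 * (44 * 10973)^(1/3) / 1000
= 0.25 mm

0.25


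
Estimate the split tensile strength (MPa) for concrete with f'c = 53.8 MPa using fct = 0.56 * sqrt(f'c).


fct = 0.56 * sqrt(53.8)
= 0.56 * 7.335
= 4.108 MPa

4.108


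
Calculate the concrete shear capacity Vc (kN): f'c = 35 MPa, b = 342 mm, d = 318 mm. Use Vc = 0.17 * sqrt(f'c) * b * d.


Vc = 0.17 * sqrt(35) * 342 * 318 / 1000
= 109.38 kN

109.38


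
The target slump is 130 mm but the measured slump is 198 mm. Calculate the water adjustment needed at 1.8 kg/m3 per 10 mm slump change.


Difference = 130 - 198 = -68 mm
Water adjustment = -68 * 1.8 / 10 = -12.2 kg/m3

-12.2


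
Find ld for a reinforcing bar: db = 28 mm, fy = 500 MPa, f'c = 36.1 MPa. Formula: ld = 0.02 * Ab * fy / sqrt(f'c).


Ab = pi * 28^2 / 4 = 615.752 mm2
ld = 0.02 * 615.752 * 500 / sqrt(36.1)
= 1024.8 mm

1024.8


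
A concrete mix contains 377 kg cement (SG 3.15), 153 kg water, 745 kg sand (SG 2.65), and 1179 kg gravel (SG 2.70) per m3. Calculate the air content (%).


Vol cement = 377 / (3.15 * 1000) = 0.119683 m3
Vol water = 153 / 1000 = 0.153 m3
Vol sand = 745 / (2.65 * 1000) = 0.281132 m3
Vol gravel = 1179 / (2.70 * 1000) = 0.436667 m3
Total solid + water volume = 0.990481 m3
Air = (1 - 0.990481) * 100 = 0.95%

0.95


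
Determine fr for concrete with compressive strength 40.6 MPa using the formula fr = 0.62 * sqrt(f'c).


fr = 0.62 * sqrt(40.6)
= 3.951 MPa

3.951


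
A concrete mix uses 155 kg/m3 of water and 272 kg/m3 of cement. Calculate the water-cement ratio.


w/c = water / cement
w/c = 155 / 272 = 0.57

0.57


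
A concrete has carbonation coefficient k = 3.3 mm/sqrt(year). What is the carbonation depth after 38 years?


depth = k * sqrt(t)
= 3.3 * sqrt(38)
= 20.34 mm

20.34


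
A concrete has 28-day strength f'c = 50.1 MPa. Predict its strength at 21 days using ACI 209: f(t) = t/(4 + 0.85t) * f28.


f(21) = 21 / (4 + 0.85 * 21) * 50.1
= 21 / 21.85 * 50.1
= 48.15 MPa

48.15


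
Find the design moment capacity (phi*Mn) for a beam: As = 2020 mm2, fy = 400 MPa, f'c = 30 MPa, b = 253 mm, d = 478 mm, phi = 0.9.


a = As * fy / (0.85 * f'c * b)
= 2020 * 400 / (0.85 * 30 * 253)
= 125.2422 mm
Mn = As * fy * (d - a/2) / 10^6
= 335.6262 kN-m
phi*Mn = 0.9 * 335.6262 = 302.06 kN-m

302.06


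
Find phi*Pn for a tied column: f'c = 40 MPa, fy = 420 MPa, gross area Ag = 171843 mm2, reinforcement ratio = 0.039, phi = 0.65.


Ast = rho * Ag = 0.039 * 171843 = 6701.877 mm2
phi*Pn = 0.65 * 0.80 * (0.85 * 40 * (171843 - 6701.877) + 420 * 6701.877) / 1000
= 4383.38 kN

4383.38


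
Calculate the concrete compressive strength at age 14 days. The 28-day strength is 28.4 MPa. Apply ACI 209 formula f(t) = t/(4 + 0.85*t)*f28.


f(14) = 14 / (4 + 0.85 * 14) * 28.4
= 14 / 15.9 * 28.4
= 25.01 MPa

25.01


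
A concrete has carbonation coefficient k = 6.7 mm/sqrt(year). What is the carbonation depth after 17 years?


depth = k * sqrt(t)
= 6.7 * sqrt(17)
= 27.62 mm

27.62


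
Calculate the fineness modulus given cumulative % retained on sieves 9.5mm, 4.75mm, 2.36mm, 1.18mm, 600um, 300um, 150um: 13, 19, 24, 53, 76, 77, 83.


FM = sum(cumulative % retained) / 100
= 345 / 100
= 3.45

3.45


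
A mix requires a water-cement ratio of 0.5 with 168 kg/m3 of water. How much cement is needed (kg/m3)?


Cement = water / (w/c)
= 168 / 0.5
= 336.0 kg/m3

336.0


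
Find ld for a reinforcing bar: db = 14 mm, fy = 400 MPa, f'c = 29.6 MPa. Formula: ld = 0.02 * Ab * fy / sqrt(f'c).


Ab = pi * 14^2 / 4 = 153.938 mm2
ld = 0.02 * 153.938 * 400 / sqrt(29.6)
= 226.4 mm

226.4


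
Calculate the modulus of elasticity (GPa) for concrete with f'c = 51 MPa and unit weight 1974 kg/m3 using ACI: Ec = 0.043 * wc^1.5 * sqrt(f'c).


Ec = 0.043 * 1974^1.5 * sqrt(51) / 1000
= 26.93 GPa

26.93


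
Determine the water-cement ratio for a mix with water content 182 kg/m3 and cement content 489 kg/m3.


w/c = water / cement
w/c = 182 / 489 = 0.372

0.372


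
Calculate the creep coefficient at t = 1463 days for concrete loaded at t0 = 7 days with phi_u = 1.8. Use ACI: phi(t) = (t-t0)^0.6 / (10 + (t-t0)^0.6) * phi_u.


dt = 1463 - 7 = 1456
phi = 1456^0.6 / (10 + 1456^0.6) * 1.8
= 1.598

1.598


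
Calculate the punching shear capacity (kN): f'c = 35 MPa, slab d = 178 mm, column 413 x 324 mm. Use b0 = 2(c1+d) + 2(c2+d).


b0 = 2*(413 + 178) + 2*(324 + 178) = 2186 mm
Vc = 0.33 * sqrt(35) * 2186 * 178 / 1000
= 759.66 kN

759.66


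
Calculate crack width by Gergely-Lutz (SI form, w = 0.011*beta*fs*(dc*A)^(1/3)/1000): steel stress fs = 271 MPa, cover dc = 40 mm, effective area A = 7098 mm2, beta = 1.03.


w = 0.011 * beta * fs * (dc * A)^(1/3) / 1000
= 0.011 * 1.03 * 271 * (40 * 7098)^(1/3) / 1000
= 0.202 mm

0.202


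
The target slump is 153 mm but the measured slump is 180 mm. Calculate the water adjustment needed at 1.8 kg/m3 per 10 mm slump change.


Difference = 153 - 180 = -27 mm
Water adjustment = -27 * 1.8 / 10 = -4.9 kg/m3

-4.9


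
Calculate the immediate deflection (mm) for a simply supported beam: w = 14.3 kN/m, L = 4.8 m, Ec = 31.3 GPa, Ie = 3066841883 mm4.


Convert: L = 4.8 m = 4800 mm, Ec = 31.3 GPa = 31300 MPa
delta = 5 * 14.3 * 4800^4 / (384 * 31300 * 3066841883)
= 1.03 mm

1.03


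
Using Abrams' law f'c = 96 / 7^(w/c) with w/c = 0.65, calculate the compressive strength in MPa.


f'c = 96 / 7^0.65
= 96 / 3.543
= 27.1 MPa

27.1


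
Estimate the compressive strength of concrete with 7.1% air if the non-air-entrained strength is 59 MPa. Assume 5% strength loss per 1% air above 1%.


Strength loss = (7.1 - 1) * 5 = 30.5%
f'c = 59 * (1 - 30.5/100)
= 41.01 MPa

41.01


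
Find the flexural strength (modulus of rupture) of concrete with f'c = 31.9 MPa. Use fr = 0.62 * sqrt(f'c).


fr = 0.62 * sqrt(31.9)
= 3.502 MPa

3.502


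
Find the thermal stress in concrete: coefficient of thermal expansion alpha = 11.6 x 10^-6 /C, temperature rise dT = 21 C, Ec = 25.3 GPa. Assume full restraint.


sigma = alpha * dT * Ec
= 11.6e-6 * 21 * 25.3 * 1000
= 6.163 MPa

6.163


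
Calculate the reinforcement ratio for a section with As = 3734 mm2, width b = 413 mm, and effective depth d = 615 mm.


rho = As / (b * d)
= 3734 / (413 * 615)
= 0.0147

0.0147


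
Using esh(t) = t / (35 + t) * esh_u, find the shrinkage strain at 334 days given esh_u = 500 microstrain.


esh(334) = 334 / (35 + 334) * 500
= 334 / 369 * 500
= 452.6 microstrain

452.6


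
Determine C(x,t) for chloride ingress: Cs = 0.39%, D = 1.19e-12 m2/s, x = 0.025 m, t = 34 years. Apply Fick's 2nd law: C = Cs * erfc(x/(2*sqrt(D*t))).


t_seconds = 34 * 365.25 * 24 * 3600 = 1072958400.0 s
arg = 0.025 / (2 * sqrt(1.19e-12 * 1072958400.0))
= 0.3498
erfc(0.3498) = 0.6208
C = 0.39 * 0.6208 = 0.2421%

0.2421


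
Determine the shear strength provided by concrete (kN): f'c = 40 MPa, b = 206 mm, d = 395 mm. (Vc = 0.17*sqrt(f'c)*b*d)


Vc = 0.17 * sqrt(40) * 206 * 395 / 1000
= 87.49 kN

87.49


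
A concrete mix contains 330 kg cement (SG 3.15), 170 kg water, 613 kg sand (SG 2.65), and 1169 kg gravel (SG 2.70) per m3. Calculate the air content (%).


Vol cement = 330 / (3.15 * 1000) = 0.104762 m3
Vol water = 170 / 1000 = 0.17 m3
Vol sand = 613 / (2.65 * 1000) = 0.231321 m3
Vol gravel = 1169 / (2.70 * 1000) = 0.432963 m3
Total solid + water volume = 0.939046 m3
Air = (1 - 0.939046) * 100 = 6.1%

6.1


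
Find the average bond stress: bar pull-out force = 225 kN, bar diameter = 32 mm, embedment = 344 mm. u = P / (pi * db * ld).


u = P / (pi * db * ld)
= 225 * 1000 / (pi * 32 * 344)
= 6.506 MPa

6.506


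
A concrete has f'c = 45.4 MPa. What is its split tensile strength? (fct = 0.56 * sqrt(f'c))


fct = 0.56 * sqrt(45.4)
= 0.56 * 6.738
= 3.773 MPa

3.773


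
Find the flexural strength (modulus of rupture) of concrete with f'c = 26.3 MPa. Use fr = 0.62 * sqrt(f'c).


fr = 0.62 * sqrt(26.3)
= 3.18 MPa

3.18


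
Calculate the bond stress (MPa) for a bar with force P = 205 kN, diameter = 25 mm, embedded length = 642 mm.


u = P / (pi * db * ld)
= 205 * 1000 / (pi * 25 * 642)
= 4.066 MPa

4.066


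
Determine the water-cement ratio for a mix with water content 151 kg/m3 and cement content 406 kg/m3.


w/c = water / cement
w/c = 151 / 406 = 0.372

0.372


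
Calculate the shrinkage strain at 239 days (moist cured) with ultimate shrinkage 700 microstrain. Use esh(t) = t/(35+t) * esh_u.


esh(239) = 239 / (35 + 239) * 700
= 239 / 274 * 700
= 610.6 microstrain

610.6


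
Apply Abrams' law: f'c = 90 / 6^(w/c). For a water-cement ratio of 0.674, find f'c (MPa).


f'c = 90 / 6^0.674
= 90 / 3.346
= 26.9 MPa

26.9


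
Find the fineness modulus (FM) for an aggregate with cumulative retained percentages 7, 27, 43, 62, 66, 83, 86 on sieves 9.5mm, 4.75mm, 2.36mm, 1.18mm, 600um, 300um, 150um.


FM = sum(cumulative % retained) / 100
= 374 / 100
= 3.74

3.74


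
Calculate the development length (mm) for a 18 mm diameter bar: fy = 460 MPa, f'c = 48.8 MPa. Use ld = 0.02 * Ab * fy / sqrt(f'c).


Ab = pi * 18^2 / 4 = 254.469 mm2
ld = 0.02 * 254.469 * 460 / sqrt(48.8)
= 335.1 mm

335.1


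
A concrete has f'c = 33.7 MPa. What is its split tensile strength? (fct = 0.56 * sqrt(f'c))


fct = 0.56 * sqrt(33.7)
= 0.56 * 5.805
= 3.251 MPa

3.251


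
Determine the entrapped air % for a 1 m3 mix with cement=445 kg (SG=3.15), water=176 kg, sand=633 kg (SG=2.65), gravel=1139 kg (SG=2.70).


Vol cement = 445 / (3.15 * 1000) = 0.14127 m3
Vol water = 176 / 1000 = 0.176 m3
Vol sand = 633 / (2.65 * 1000) = 0.238868 m3
Vol gravel = 1139 / (2.70 * 1000) = 0.421852 m3
Total solid + water volume = 0.97799 m3
Air = (1 - 0.97799) * 100 = 2.2%

2.2


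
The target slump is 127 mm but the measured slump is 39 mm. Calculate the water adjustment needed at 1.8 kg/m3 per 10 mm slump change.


Difference = 127 - 39 = 88 mm
Water adjustment = 88 * 1.8 / 10 = 15.8 kg/m3

15.8


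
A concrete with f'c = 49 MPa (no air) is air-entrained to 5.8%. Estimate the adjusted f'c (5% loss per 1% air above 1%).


Strength loss = (5.8 - 1) * 5 = 24.0%
f'c = 49 * (1 - 24.0/100)
= 37.24 MPa

37.24


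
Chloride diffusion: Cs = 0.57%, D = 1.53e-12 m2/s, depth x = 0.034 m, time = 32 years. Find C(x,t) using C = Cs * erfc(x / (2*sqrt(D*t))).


t_seconds = 32 * 365.25 * 24 * 3600 = 1009843200.0 s
arg = 0.034 / (2 * sqrt(1.53e-12 * 1009843200.0))
= 0.4325
erfc(0.4325) = 0.5408
C = 0.57 * 0.5408 = 0.3082%

0.3082


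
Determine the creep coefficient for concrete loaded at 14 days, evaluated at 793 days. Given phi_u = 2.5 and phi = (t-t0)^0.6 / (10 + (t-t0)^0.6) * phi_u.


dt = 793 - 14 = 779
phi = 779^0.6 / (10 + 779^0.6) * 2.5
= 2.111

2.111


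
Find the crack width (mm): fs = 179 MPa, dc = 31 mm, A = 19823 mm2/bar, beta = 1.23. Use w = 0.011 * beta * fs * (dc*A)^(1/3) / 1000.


w = 0.011 * beta * fs * (dc * A)^(1/3) / 1000
= 0.011 * 1.23 * 179 * (31 * 19823)^(1/3) / 1000
= 0.206 mm

0.206


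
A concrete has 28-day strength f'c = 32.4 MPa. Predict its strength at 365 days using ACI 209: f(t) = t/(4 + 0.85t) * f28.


f(365) = 365 / (4 + 0.85 * 365) * 32.4
= 365 / 314.25 * 32.4
= 37.63 MPa

37.63


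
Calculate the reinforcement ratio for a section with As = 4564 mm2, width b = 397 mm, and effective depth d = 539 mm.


rho = As / (b * d)
= 4564 / (397 * 539)
= 0.0213

0.0213


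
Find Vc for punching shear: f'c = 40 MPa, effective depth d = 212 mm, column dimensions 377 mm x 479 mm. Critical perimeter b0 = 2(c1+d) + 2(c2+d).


b0 = 2*(377 + 212) + 2*(479 + 212) = 2560 mm
Vc = 0.33 * sqrt(40) * 2560 * 212 / 1000
= 1132.71 kN

1132.71


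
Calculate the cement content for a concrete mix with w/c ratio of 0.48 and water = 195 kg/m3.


Cement = water / (w/c)
= 195 / 0.48
= 406.2 kg/m3

406.2


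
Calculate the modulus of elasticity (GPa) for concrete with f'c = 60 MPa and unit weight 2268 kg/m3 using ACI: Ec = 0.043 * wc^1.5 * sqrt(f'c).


Ec = 0.043 * 2268^1.5 * sqrt(60) / 1000
= 35.98 GPa

35.98


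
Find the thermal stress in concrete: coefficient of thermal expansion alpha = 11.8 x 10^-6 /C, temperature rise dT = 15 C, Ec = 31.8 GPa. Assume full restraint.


sigma = alpha * dT * Ec
= 11.8e-6 * 15 * 31.8 * 1000
= 5.629 MPa

5.629


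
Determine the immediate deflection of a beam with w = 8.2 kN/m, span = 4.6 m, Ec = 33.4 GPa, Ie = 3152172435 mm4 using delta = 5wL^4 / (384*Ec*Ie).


Convert: L = 4.6 m = 4600 mm, Ec = 33.4 GPa = 33400 MPa
delta = 5 * 8.2 * 4600^4 / (384 * 33400 * 3152172435)
= 0.45 mm

0.45


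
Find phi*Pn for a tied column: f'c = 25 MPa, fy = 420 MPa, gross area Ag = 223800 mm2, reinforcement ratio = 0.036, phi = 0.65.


Ast = rho * Ag = 0.036 * 223800 = 8056.8 mm2
phi*Pn = 0.65 * 0.80 * (0.85 * 25 * (223800 - 8056.8) + 420 * 8056.8) / 1000
= 4143.57 kN

4143.57


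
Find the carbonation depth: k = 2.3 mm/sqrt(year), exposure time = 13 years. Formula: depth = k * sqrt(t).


depth = k * sqrt(t)
= 2.3 * sqrt(13)
= 8.29 mm

8.29


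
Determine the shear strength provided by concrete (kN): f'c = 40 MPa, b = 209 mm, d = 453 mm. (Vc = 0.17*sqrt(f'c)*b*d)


Vc = 0.17 * sqrt(40) * 209 * 453 / 1000
= 101.79 kN

101.79


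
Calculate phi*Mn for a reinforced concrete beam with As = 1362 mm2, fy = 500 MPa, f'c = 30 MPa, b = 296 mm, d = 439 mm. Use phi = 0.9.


a = As * fy / (0.85 * f'c * b)
= 1362 * 500 / (0.85 * 30 * 296)
= 90.2226 mm
Mn = As * fy * (d - a/2) / 10^6
= 268.2382 kN-m
phi*Mn = 0.9 * 268.2382 = 241.41 kN-m

241.41


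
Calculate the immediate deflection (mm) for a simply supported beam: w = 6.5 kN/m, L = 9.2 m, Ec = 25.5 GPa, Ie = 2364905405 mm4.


Convert: L = 9.2 m = 9200 mm, Ec = 25.5 GPa = 25500 MPa
delta = 5 * 6.5 * 9200^4 / (384 * 25500 * 2364905405)
= 10.05 mm

10.05


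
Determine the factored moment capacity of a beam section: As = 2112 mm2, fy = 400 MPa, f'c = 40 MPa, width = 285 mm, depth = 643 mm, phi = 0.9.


a = As * fy / (0.85 * f'c * b)
= 2112 * 400 / (0.85 * 40 * 285)
= 87.1827 mm
Mn = As * fy * (d - a/2) / 10^6
= 506.3804 kN-m
phi*Mn = 0.9 * 506.3804 = 455.74 kN-m

455.74


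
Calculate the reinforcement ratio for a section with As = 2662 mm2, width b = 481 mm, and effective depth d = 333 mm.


rho = As / (b * d)
= 2662 / (481 * 333)
= 0.0166

0.0166


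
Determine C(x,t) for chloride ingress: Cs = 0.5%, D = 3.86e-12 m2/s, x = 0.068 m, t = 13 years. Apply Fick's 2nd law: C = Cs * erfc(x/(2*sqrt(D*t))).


t_seconds = 13 * 365.25 * 24 * 3600 = 410248800.0 s
arg = 0.068 / (2 * sqrt(3.86e-12 * 410248800.0))
= 0.8544
erfc(0.8544) = 0.2269
C = 0.5 * 0.2269 = 0.1135%

0.1135


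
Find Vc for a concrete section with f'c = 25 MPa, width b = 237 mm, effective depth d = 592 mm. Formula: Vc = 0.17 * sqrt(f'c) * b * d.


Vc = 0.17 * sqrt(25) * 237 * 592 / 1000
= 119.26 kN

119.26


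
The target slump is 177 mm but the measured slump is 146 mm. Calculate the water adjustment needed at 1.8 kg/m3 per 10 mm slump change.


Difference = 177 - 146 = 31 mm
Water adjustment = 31 * 1.8 / 10 = 5.6 kg/m3

5.6


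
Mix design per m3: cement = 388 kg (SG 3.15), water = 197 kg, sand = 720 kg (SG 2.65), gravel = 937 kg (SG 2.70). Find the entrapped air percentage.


Vol cement = 388 / (3.15 * 1000) = 0.123175 m3
Vol water = 197 / 1000 = 0.197 m3
Vol sand = 720 / (2.65 * 1000) = 0.271698 m3
Vol gravel = 937 / (2.70 * 1000) = 0.347037 m3
Total solid + water volume = 0.93891 m3
Air = (1 - 0.93891) * 100 = 6.11%

6.11


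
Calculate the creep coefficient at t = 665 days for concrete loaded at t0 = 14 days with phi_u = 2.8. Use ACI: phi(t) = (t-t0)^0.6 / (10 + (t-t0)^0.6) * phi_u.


dt = 665 - 14 = 651
phi = 651^0.6 / (10 + 651^0.6) * 2.8
= 2.324

2.324


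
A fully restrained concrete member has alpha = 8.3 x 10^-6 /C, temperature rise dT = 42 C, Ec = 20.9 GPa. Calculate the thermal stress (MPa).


sigma = alpha * dT * Ec
= 8.3e-6 * 42 * 20.9 * 1000
= 7.286 MPa

7.286


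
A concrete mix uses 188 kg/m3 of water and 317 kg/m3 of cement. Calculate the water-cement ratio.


w/c = water / cement
w/c = 188 / 317 = 0.593

0.593


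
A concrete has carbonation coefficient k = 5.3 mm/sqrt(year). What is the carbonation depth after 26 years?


depth = k * sqrt(t)
= 5.3 * sqrt(26)
= 27.02 mm

27.02


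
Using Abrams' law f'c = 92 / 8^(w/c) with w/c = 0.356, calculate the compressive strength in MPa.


f'c = 92 / 8^0.356
= 92 / 2.097
= 43.88 MPa

43.88


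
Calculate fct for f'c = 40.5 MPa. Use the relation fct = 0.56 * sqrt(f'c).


fct = 0.56 * sqrt(40.5)
= 0.56 * 6.364
= 3.564 MPa

3.564


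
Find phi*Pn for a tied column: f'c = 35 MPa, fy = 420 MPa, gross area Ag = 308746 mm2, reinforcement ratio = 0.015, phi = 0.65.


Ast = rho * Ag = 0.015 * 308746 = 4631.19 mm2
phi*Pn = 0.65 * 0.80 * (0.85 * 35 * (308746 - 4631.19) + 420 * 4631.19) / 1000
= 5716.11 kN

5716.11


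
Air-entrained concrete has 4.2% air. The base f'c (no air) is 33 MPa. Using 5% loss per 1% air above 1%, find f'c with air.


Strength loss = (4.2 - 1) * 5 = 16.0%
f'c = 33 * (1 - 16.0/100)
= 27.72 MPa

27.72


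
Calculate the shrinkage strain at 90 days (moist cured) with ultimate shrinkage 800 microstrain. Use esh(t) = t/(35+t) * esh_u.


esh(90) = 90 / (35 + 90) * 800
= 90 / 125 * 800
= 576.0 microstrain

576.0


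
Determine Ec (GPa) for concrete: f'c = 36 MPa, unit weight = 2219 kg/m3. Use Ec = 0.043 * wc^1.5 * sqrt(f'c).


Ec = 0.043 * 2219^1.5 * sqrt(36) / 1000
= 26.97 GPa

26.97


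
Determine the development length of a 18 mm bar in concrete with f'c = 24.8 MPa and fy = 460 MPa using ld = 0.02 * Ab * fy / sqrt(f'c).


Ab = pi * 18^2 / 4 = 254.469 mm2
ld = 0.02 * 254.469 * 460 / sqrt(24.8)
= 470.1 mm

470.1


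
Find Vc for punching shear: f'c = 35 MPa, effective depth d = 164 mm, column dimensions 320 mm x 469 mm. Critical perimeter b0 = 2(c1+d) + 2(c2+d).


b0 = 2*(320 + 164) + 2*(469 + 164) = 2234 mm
Vc = 0.33 * sqrt(35) * 2234 * 164 / 1000
= 715.28 kN

715.28
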